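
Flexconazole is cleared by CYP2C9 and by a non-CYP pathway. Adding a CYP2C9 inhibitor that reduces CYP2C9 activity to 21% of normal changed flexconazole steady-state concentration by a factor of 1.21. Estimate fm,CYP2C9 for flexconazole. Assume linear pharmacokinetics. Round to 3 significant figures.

Let x = fm,CYP2C9. Because steady-state concentration ∝ 1/CL, relative clearance fell to 1/1.21 = 0.8264.
Only the CYP2C9 route changed, so 0.8264 = x·0.21 + (1 − x), giving x = 0.220.

0.220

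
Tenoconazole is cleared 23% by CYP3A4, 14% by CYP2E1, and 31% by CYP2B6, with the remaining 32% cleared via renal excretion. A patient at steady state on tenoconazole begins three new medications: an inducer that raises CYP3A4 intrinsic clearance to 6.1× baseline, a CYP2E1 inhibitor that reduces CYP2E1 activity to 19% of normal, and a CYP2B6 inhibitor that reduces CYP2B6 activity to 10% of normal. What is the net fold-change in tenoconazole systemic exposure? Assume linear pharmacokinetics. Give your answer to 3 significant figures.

CYP3A4: 0.23 × 6.1 = 1.403
CYP2E1: 0.14 × 0.19 = 0.0266
CYP2B6: 0.31 × 0.1 = 0.031
Other: 0.32 (unchanged)
CL_new/CL_old = 1.403 + 0.0266 + 0.031 + 0.32 = 1.7806.
Net systemic exposure ratio = 1 / 1.7806 = 0.562.

0.562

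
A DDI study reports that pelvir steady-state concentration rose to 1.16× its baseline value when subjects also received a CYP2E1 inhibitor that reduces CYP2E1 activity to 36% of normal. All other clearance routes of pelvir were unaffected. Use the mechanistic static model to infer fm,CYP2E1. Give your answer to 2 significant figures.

0.22

Let x = fm,CYP2E1. Because steady-state concentration ∝ 1/CL, relative clearance fell to 1/1.16 = 0.8621.
Only the CYP2E1 route changed, so 0.8621 = x·0.36 + (1 − x), giving x = 0.22.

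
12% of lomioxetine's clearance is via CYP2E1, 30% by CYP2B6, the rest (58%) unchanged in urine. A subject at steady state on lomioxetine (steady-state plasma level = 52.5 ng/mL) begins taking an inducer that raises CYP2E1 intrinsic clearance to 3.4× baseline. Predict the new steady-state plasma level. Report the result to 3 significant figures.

The CYP2E1 pathway (12% of clearance) is boosted to 3.4× activity: 0.12 × 3.4 = 0.408.
CYP2B6 (30%) and the residual 58% are unaffected.
New clearance relative to baseline: 0.408 + 0.3 + 0.58 = 1.288.
New steady-state plasma level = baseline ÷ relative clearance = 52.5 / 1.288 = 40.8 ng/mL.

40.8 ng/mL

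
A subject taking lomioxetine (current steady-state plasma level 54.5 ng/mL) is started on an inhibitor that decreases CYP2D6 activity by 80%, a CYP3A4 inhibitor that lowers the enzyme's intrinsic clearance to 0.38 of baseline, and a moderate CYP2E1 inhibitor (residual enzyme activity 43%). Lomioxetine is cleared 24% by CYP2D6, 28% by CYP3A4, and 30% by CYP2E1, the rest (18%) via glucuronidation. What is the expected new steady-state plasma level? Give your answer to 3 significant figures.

118 ng/mL

The CYP2D6 pathway (24% of clearance) drops to 0.2× activity: 0.24 × 0.2 = 0.048.
The CYP3A4 pathway (28% of clearance) drops to 0.38× activity: 0.28 × 0.38 = 0.1064.
The CYP2E1 pathway (30% of clearance) drops to 0.43× activity: 0.3 × 0.43 = 0.129.
The remaining 18% of clearance is unaffected.
New clearance relative to baseline: 0.048 + 0.1064 + 0.129 + 0.18 = 0.4634.
Dividing the baseline by the relative clearance: 54.5 / 0.4634 = 118 ng/mL.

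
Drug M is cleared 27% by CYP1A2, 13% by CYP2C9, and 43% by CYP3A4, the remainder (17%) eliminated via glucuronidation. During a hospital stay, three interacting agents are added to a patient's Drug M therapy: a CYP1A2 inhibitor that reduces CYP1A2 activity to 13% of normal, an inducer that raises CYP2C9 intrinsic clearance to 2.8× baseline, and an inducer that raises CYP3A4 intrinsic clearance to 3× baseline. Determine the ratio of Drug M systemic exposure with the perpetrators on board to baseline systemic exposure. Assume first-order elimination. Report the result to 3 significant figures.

0.538

The CYP1A2 pathway (27% of clearance) drops to 0.13× activity: 0.27 × 0.13 = 0.0351.
The CYP2C9 pathway (13% of clearance) increases to 2.8× activity: 0.13 × 2.8 = 0.364.
The CYP3A4 pathway (43% of clearance) is boosted to 3× activity: 0.43 × 3 = 1.29.
The remaining 17% of clearance is unaffected.
Relative clearance = 0.0351 + 0.364 + 1.29 + 0.17 = 1.8591.
Systemic exposure ∝ 1/CL: fold-change = 1 / 1.8591 = 0.538.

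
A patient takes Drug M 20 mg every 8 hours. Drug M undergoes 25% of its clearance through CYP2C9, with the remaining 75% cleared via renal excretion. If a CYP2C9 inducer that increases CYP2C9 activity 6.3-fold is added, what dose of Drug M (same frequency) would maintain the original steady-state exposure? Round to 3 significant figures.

The CYP2C9 pathway (25% of clearance) is boosted to 6.3× activity: 0.25 × 6.3 = 1.575.
The remaining 75% of clearance is unaffected.
New clearance relative to baseline: 1.575 + 0.75 = 2.325.
Css,avg = (dose rate)/CL, so holding Css fixed requires dose ∝ CL: 20 × 2.325 = 46.5 mg.

46.5 mg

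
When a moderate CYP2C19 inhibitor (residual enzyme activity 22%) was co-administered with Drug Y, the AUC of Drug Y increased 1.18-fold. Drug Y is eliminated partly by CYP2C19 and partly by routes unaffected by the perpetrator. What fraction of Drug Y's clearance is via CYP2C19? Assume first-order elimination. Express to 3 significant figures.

0.196

Call the CYP2C19 fraction fm. After the interaction, CL_new/CL_old = fm × 0.22 + (1 − fm).
AUC ratio = 1 / (new CL fraction), so new CL fraction = 1 / 1.18 = 0.8475.
fm × 0.22 + 1 − fm = 0.8475  ⇒  fm × (0.22 − 1) = −0.1525  ⇒  fm = 0.196.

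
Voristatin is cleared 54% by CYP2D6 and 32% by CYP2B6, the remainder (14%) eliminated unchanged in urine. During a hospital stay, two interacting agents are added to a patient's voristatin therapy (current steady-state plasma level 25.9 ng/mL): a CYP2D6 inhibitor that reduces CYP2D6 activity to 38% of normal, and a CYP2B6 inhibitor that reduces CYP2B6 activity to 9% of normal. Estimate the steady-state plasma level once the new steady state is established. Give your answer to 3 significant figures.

69.3 ng/mL

CYP2D6: 0.54 × 0.38 = 0.2052
CYP2B6: 0.32 × 0.09 = 0.0288
Other: 0.14 (unchanged)
New clearance relative to baseline: 0.2052 + 0.0288 + 0.14 = 0.374.
Dividing the baseline by the relative clearance: 25.9 / 0.374 = 69.3 ng/mL.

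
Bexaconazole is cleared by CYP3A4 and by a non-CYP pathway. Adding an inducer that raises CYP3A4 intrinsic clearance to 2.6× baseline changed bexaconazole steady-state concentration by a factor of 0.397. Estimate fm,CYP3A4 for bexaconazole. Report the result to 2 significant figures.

CL'/CL = 1 / 0.397 = 2.519
2.6·fm + (1 − fm) = 2.519
fm = (2.519 − 1) / (2.6 − 1) = 0.95

0.95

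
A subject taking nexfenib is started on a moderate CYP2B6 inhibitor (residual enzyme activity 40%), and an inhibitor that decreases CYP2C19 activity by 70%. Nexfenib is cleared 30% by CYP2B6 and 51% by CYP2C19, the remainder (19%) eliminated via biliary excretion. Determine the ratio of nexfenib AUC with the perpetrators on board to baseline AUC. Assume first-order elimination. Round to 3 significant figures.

CYP2B6: 0.3 × 0.4 = 0.12
CYP2C19: 0.51 × 0.3 = 0.153
Other: 0.19 (unchanged)
CL_new/CL_old = 0.12 + 0.153 + 0.19 = 0.463.
Net AUC ratio = 1 / 0.463 = 2.16.

2.16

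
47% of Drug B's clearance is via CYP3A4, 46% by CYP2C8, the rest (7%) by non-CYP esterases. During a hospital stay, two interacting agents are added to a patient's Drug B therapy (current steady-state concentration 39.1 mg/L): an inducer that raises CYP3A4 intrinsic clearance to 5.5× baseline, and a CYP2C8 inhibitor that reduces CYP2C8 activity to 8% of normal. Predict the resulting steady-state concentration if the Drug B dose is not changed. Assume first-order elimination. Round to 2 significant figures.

CYP3A4: 0.47 × 5.5 = 2.585
CYP2C8: 0.46 × 0.08 = 0.0368
Other: 0.07 (unchanged)
CL_new/CL_old = 2.585 + 0.0368 + 0.07 = 2.6918.
Dividing the baseline by the relative clearance: 39.1 / 2.6918 = 15 mg/L.

15 mg/L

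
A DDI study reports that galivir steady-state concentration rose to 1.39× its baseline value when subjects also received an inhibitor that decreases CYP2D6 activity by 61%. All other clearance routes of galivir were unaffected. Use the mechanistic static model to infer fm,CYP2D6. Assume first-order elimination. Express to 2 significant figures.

0.46

Call the CYP2D6 fraction fm. After the interaction, CL_new/CL_old = fm × 0.39 + (1 − fm).
Steady-state concentration ratio = 1 / (new CL fraction), so new CL fraction = 1 / 1.39 = 0.7194.
fm × 0.39 + 1 − fm = 0.7194  ⇒  fm × (0.39 − 1) = −0.2806  ⇒  fm = 0.46.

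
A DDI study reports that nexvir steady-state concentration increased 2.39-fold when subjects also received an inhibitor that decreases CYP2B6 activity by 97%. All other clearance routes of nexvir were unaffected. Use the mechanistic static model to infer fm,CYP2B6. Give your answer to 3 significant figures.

0.600

CL'/CL = 1 / 2.39 = 0.4184
0.03·fm + (1 − fm) = 0.4184
fm = (0.4184 − 1) / (0.03 − 1) = 0.600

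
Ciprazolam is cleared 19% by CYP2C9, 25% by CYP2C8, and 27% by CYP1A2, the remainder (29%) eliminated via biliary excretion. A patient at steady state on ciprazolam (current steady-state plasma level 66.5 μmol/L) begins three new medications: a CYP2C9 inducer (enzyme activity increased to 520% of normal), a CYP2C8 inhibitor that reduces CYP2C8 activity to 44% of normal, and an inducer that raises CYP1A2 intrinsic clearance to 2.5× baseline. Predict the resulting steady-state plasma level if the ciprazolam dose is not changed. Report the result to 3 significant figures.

32.2 μmol/L

CYP2C9: 0.19 × 5.2 = 0.988
CYP2C8: 0.25 × 0.44 = 0.11
CYP1A2: 0.27 × 2.5 = 0.675
Other: 0.29 (unchanged)
CL_new/CL_old = 0.988 + 0.11 + 0.675 + 0.29 = 2.063.
Dividing the baseline by the relative clearance: 66.5 / 2.063 = 32.2 μmol/L.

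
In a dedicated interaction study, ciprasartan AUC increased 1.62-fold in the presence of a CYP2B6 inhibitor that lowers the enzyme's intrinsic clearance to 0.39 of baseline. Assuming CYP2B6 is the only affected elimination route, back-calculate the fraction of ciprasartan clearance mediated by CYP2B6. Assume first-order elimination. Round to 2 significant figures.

Call the CYP2B6 fraction fm. After the interaction, CL_new/CL_old = fm × 0.39 + (1 − fm).
AUC ratio = 1 / (new CL fraction), so new CL fraction = 1 / 1.62 = 0.6173.
fm × 0.39 + 1 − fm = 0.6173  ⇒  fm × (0.39 − 1) = −0.3827  ⇒  fm = 0.63.

0.63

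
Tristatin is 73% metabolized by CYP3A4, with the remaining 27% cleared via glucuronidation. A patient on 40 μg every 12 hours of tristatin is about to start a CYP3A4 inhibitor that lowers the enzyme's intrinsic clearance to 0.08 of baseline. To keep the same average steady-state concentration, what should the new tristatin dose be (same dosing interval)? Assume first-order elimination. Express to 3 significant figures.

13.1 μg

The CYP3A4 pathway (73% of clearance) drops to 0.08× activity: 0.73 × 0.08 = 0.0584.
The remaining 27% of clearance is unaffected.
CL_new/CL_old = 0.0584 + 0.27 = 0.3284.
Exposure is unchanged when dose changes in proportion to clearance. New dose = 40 μg × 0.3284 = 13.1 μg.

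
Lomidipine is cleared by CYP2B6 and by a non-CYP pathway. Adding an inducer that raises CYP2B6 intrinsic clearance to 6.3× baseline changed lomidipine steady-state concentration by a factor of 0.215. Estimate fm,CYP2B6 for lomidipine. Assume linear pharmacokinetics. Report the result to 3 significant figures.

0.689

Let x = fm,CYP2B6. Because steady-state concentration ∝ 1/CL, relative clearance rose to 1/0.215 = 4.651.
Only the CYP2B6 route changed, so 4.651 = x·6.3 + (1 − x), giving x = 0.689.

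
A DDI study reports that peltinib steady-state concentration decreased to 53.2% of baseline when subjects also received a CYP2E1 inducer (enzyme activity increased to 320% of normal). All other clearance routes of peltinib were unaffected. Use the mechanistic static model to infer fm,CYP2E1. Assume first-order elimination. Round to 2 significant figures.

CL'/CL = 1 / 0.532 = 1.88
3.2·fm + (1 − fm) = 1.88
fm = (1.88 − 1) / (3.2 − 1) = 0.40

0.40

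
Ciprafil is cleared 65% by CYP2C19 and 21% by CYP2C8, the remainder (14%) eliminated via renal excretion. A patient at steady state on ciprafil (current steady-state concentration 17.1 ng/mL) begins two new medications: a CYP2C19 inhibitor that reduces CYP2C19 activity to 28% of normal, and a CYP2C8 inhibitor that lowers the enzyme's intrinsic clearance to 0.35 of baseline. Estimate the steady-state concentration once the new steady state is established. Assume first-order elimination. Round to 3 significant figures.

The CYP2C19 pathway (65% of clearance) is reduced to 0.28× activity: 0.65 × 0.28 = 0.182.
The CYP2C8 pathway (21% of clearance) falls to 0.35× activity: 0.21 × 0.35 = 0.0735.
Non-CYP routes (14%) are unchanged.
CL_new/CL_old = 0.182 + 0.0735 + 0.14 = 0.3955.
Dividing the baseline by the relative clearance: 17.1 / 0.3955 = 43.2 ng/mL.

43.2 ng/mL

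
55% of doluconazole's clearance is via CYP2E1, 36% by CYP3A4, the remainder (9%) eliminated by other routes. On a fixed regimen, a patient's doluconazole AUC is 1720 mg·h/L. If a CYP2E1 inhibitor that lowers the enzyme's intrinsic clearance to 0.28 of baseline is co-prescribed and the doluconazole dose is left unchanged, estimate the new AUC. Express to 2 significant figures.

The CYP2E1 pathway (55% of clearance) drops to 0.28× activity: 0.55 × 0.28 = 0.154.
CYP3A4 (36%) and the residual 9% are unaffected.
Relative clearance = 0.154 + 0.36 + 0.09 = 0.604.
New AUC = baseline ÷ relative clearance = 1720 / 0.604 = 2.8 × 10³ mg·h/L.

2.8 × 10³ mg·h/L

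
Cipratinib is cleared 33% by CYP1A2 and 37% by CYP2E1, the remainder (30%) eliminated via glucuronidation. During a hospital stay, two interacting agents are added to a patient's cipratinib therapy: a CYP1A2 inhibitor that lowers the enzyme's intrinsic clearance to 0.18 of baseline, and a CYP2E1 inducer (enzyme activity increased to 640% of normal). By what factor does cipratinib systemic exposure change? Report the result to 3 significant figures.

CYP1A2: 0.33 × 0.18 = 0.0594
CYP2E1: 0.37 × 6.4 = 2.368
Other: 0.3 (unchanged)
New clearance relative to baseline: 0.0594 + 2.368 + 0.3 = 2.7274.
Because systemic exposure varies inversely with clearance, the combined effect is 1 / 2.7274 = 0.367.

0.367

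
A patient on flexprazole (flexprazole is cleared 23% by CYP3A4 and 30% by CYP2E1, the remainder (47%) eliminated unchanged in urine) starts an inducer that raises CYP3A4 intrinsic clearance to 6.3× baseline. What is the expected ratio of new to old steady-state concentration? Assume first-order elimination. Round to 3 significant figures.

CYP3A4: 0.23 × 6.3 = 1.449
CYP2E1: 0.3 (unchanged)
Other: 0.47 (unchanged)
Relative clearance = 1.449 + 0.3 + 0.47 = 2.219.
Steady-state concentration ratio = CL_old/CL_new = 1 / 2.219 = 0.451.

0.451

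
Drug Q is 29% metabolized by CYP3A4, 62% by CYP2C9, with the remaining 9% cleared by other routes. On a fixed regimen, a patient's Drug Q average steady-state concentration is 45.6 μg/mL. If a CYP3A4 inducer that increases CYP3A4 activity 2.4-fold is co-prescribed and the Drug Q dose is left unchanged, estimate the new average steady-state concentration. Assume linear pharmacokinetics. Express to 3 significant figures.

CYP3A4: 0.29 × 2.4 = 0.696
CYP2C9: 0.62 (unchanged)
Other: 0.09 (unchanged)
CL_new/CL_old = 0.696 + 0.62 + 0.09 = 1.406.
With dosing unchanged, average steady-state concentration scales as 1/CL: 45.6 / 1.406 = 32.4 μg/mL.

32.4 μg/mL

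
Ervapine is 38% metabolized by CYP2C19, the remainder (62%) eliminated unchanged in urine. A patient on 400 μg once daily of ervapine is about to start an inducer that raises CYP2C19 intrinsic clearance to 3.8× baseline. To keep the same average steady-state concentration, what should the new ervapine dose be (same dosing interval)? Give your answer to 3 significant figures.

826 μg

The CYP2C19 pathway (38% of clearance) increases to 3.8× activity: 0.38 × 3.8 = 1.444.
The remaining 62% of clearance is unaffected.
New clearance relative to baseline: 1.444 + 0.62 = 2.064.
Exposure is unchanged when dose changes in proportion to clearance. New dose = 400 μg × 2.064 = 826 μg.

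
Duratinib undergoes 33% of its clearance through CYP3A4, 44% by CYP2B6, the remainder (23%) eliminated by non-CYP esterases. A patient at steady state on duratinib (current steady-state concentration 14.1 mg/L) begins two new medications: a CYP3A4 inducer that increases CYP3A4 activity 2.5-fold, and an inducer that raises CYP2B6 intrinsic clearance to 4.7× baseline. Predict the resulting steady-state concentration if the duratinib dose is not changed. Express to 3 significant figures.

The CYP3A4 pathway (33% of clearance) is boosted to 2.5× activity: 0.33 × 2.5 = 0.825.
The CYP2B6 pathway (44% of clearance) is boosted to 4.7× activity: 0.44 × 4.7 = 2.068.
The remaining 23% of clearance is unaffected.
CL_new/CL_old = 0.825 + 2.068 + 0.23 = 3.123.
Steady-state concentration ∝ 1/CL: new value = 14.1 / 3.123 = 4.51 mg/L.

4.51 mg/L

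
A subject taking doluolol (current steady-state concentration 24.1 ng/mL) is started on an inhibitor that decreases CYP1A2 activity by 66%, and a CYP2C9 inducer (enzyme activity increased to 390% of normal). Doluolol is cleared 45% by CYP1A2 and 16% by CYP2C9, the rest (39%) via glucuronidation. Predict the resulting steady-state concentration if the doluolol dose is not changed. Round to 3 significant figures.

20.7 ng/mL

CYP1A2: 0.45 × 0.34 = 0.153
CYP2C9: 0.16 × 3.9 = 0.624
Other: 0.39 (unchanged)
CL_new/CL_old = 0.153 + 0.624 + 0.39 = 1.167.
New steady-state concentration = 24.1 / 1.167 = 20.7 ng/mL (concentration scales inversely with clearance).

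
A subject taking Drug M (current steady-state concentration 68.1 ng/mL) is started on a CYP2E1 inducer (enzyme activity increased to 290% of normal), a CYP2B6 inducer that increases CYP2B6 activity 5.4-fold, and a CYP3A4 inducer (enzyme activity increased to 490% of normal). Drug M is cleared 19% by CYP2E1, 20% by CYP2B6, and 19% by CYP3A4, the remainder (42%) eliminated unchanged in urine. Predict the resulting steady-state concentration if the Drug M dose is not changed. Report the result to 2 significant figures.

23 ng/mL

The CYP2E1 pathway (19% of clearance) increases to 2.9× activity: 0.19 × 2.9 = 0.551.
The CYP2B6 pathway (20% of clearance) increases to 5.4× activity: 0.2 × 5.4 = 1.08.
The CYP3A4 pathway (19% of clearance) rises to 4.9× activity: 0.19 × 4.9 = 0.931.
The remaining 42% of clearance is unaffected.
CL_new/CL_old = 0.551 + 1.08 + 0.931 + 0.42 = 2.982.
Steady-state concentration ∝ 1/CL: new value = 68.1 / 2.982 = 23 ng/mL.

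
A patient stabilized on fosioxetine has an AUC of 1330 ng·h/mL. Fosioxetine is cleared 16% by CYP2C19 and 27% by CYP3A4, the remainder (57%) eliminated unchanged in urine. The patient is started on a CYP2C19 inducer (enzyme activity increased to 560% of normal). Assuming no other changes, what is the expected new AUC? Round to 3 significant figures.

766 ng·h/mL

The CYP2C19 pathway (16% of clearance) rises to 5.6× activity: 0.16 × 5.6 = 0.896.
CYP3A4 (27%) and the residual 57% are unaffected.
Relative clearance = 0.896 + 0.27 + 0.57 = 1.736.
AUC ∝ 1/CL, so new value = 1330 / 1.736 = 766 ng·h/mL.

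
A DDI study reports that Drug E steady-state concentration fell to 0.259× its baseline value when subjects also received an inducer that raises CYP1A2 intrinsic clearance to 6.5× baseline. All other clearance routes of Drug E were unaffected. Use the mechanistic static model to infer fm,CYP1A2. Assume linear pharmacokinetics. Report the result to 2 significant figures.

Let fm be the CYP1A2 fraction. New clearance relative to baseline = fm × 6.5 + (1 − fm).
Steady-state concentration ratio = 1 / (new CL fraction), so new CL fraction = 1 / 0.259 = 3.861.
fm × 6.5 + 1 − fm = 3.861  ⇒  fm × (6.5 − 1) = 2.861  ⇒  fm = 0.52.

0.52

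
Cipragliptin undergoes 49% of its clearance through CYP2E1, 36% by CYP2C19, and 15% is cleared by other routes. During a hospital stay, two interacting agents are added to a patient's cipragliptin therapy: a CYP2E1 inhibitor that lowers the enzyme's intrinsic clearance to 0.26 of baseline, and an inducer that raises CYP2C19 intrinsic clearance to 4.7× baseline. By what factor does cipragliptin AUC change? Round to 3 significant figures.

The CYP2E1 pathway (49% of clearance) drops to 0.26× activity: 0.49 × 0.26 = 0.1274.
The CYP2C19 pathway (36% of clearance) increases to 4.7× activity: 0.36 × 4.7 = 1.692.
Non-CYP routes (15%) are unchanged.
CL_new/CL_old = 0.1274 + 1.692 + 0.15 = 1.9694.
AUC ∝ 1/CL: fold-change = 1 / 1.9694 = 0.508.

0.508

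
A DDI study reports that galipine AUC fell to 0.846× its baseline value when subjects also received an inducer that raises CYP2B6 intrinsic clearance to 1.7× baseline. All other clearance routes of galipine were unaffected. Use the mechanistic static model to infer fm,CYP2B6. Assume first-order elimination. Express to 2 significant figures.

Write x for the fraction cleared via CYP2B6. The observed AUC change means clearance rose to 1/0.846 = 1.182 of baseline.
Setting x·1.7 + (1 − x) = 1.182 and solving: x = (1.182 − 1)/(1.7 − 1) = 0.26.

0.26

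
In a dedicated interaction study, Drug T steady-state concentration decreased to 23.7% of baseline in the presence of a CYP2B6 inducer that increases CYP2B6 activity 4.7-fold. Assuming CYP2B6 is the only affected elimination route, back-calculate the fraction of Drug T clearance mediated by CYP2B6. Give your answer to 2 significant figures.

0.87

CL'/CL = 1 / 0.237 = 4.219
4.7·fm + (1 − fm) = 4.219
fm = (4.219 − 1) / (4.7 − 1) = 0.87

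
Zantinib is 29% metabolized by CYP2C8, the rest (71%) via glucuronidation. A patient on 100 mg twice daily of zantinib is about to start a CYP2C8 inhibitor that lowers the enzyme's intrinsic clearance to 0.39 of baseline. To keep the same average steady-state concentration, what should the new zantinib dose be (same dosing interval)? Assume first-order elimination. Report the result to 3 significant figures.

82.3 mg

The CYP2C8 pathway (29% of clearance) falls to 0.39× activity: 0.29 × 0.39 = 0.1131.
Non-CYP routes (71%) are unchanged.
CL_new/CL_old = 0.1131 + 0.71 = 0.8231.
Css,avg = (dose rate)/CL, so holding Css fixed requires dose ∝ CL: 100 × 0.8231 = 82.3 mg.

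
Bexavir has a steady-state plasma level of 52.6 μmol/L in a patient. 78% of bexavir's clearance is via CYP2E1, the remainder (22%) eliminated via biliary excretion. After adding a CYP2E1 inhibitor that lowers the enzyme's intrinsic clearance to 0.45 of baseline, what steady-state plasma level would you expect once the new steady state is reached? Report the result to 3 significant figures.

92.1 μmol/L

The CYP2E1 pathway (78% of clearance) is reduced to 0.45× activity: 0.78 × 0.45 = 0.351.
The remaining 22% of clearance is unaffected.
New clearance relative to baseline: 0.351 + 0.22 = 0.571.
Steady-state plasma level ∝ 1/CL, so new value = 52.6 / 0.571 = 92.1 μmol/L.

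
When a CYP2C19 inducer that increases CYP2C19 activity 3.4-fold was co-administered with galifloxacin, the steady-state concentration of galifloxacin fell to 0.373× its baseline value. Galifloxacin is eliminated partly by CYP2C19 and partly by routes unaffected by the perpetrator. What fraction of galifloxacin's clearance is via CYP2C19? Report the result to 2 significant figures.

0.70

Write x for the fraction cleared via CYP2C19. The observed steady-state concentration change means clearance rose to 1/0.373 = 2.681 of baseline.
Only the CYP2C19 route changed, so 2.681 = x·3.4 + (1 − x), giving x = 0.70.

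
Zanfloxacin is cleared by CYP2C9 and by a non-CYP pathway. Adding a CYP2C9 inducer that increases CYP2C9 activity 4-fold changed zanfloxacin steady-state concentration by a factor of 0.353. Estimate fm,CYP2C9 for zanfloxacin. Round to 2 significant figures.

Let fm be the CYP2C9 fraction. New clearance relative to baseline = fm × 4 + (1 − fm).
Steady-state concentration ratio = 1 / (new CL fraction), so new CL fraction = 1 / 0.353 = 2.833.
fm × 4 + 1 − fm = 2.833  ⇒  fm × (4 − 1) = 1.833  ⇒  fm = 0.61.

0.61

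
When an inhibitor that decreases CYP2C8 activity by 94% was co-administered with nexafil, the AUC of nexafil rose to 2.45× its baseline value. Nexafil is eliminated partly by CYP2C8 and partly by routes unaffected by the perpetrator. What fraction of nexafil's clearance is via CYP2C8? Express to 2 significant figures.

Call the CYP2C8 fraction fm. After the interaction, CL_new/CL_old = fm × 0.06 + (1 − fm).
AUC ratio = 1 / (new CL fraction), so new CL fraction = 1 / 2.45 = 0.4082.
fm × 0.06 + 1 − fm = 0.4082  ⇒  fm × (0.06 − 1) = −0.5918  ⇒  fm = 0.63.

0.63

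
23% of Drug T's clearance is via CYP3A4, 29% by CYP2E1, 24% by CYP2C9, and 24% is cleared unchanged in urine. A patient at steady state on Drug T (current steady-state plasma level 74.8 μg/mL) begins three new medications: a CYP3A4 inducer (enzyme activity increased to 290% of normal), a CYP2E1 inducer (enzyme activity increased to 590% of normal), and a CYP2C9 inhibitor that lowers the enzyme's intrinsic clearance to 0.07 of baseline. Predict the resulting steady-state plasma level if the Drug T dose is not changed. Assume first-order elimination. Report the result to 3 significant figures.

The CYP3A4 pathway (23% of clearance) increases to 2.9× activity: 0.23 × 2.9 = 0.667.
The CYP2E1 pathway (29% of clearance) rises to 5.9× activity: 0.29 × 5.9 = 1.711.
The CYP2C9 pathway (24% of clearance) falls to 0.07× activity: 0.24 × 0.07 = 0.0168.
Non-CYP routes (24%) are unchanged.
Relative clearance = 0.667 + 1.711 + 0.0168 + 0.24 = 2.6348.
Steady-state plasma level ∝ 1/CL: new value = 74.8 / 2.6348 = 28.4 μg/mL.

28.4 μg/mL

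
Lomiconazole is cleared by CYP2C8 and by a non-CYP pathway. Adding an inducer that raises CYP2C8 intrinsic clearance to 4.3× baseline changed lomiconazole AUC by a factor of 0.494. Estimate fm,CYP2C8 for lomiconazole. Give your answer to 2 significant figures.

Call the CYP2C8 fraction fm. After the interaction, CL_new/CL_old = fm × 4.3 + (1 − fm).
AUC ratio = 1 / (new CL fraction), so new CL fraction = 1 / 0.494 = 2.024.
fm × 4.3 + 1 − fm = 2.024  ⇒  fm × (4.3 − 1) = 1.024  ⇒  fm = 0.31.

0.31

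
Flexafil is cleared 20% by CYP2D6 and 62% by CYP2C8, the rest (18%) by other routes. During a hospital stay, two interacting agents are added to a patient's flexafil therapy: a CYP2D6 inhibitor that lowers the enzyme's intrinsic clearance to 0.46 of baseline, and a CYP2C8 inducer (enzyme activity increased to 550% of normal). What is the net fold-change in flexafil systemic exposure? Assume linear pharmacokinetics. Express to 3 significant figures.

0.272

The CYP2D6 pathway (20% of clearance) is reduced to 0.46× activity: 0.2 × 0.46 = 0.092.
The CYP2C8 pathway (62% of clearance) rises to 5.5× activity: 0.62 × 5.5 = 3.41.
The remaining 18% of clearance is unaffected.
Relative clearance = 0.092 + 3.41 + 0.18 = 3.682.
Net systemic exposure ratio = 1 / 3.682 = 0.272.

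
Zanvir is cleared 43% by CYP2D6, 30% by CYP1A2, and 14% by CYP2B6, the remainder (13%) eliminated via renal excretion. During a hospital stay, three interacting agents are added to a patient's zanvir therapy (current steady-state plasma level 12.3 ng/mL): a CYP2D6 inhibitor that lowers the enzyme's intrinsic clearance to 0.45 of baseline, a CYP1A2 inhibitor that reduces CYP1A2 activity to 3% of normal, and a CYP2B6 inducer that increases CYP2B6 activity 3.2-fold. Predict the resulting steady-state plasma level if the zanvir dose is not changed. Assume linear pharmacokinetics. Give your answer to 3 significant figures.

CYP2D6: 0.43 × 0.45 = 0.1935
CYP1A2: 0.3 × 0.03 = 0.009
CYP2B6: 0.14 × 3.2 = 0.448
Other: 0.13 (unchanged)
CL_new/CL_old = 0.1935 + 0.009 + 0.448 + 0.13 = 0.7805.
New steady-state plasma level = 12.3 / 0.7805 = 15.8 ng/mL (concentration scales inversely with clearance).

15.8 ng/mL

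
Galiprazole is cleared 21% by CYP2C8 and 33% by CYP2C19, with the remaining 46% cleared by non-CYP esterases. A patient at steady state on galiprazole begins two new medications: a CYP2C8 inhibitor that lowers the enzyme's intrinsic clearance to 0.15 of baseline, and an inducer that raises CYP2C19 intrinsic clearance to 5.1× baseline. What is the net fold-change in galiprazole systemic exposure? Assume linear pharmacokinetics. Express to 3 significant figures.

The CYP2C8 pathway (21% of clearance) falls to 0.15× activity: 0.21 × 0.15 = 0.0315.
The CYP2C19 pathway (33% of clearance) rises to 5.1× activity: 0.33 × 5.1 = 1.683.
Non-CYP routes (46%) are unchanged.
Relative clearance = 0.0315 + 1.683 + 0.46 = 2.1745.
Net systemic exposure ratio = 1 / 2.1745 = 0.460.

0.460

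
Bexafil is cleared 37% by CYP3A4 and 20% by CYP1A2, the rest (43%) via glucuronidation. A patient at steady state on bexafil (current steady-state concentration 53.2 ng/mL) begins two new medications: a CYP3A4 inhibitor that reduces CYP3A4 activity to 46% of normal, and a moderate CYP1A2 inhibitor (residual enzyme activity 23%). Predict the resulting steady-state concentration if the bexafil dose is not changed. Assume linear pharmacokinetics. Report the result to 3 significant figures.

82.3 ng/mL

The CYP3A4 pathway (37% of clearance) drops to 0.46× activity: 0.37 × 0.46 = 0.1702.
The CYP1A2 pathway (20% of clearance) is reduced to 0.23× activity: 0.2 × 0.23 = 0.046.
The remaining 43% of clearance is unaffected.
Relative clearance = 0.1702 + 0.046 + 0.43 = 0.6462.
Dividing the baseline by the relative clearance: 53.2 / 0.6462 = 82.3 ng/mL.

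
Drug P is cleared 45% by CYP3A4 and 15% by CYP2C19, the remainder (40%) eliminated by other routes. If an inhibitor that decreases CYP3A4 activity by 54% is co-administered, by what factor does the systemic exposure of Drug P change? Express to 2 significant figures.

1.3

The CYP3A4 pathway (45% of clearance) is reduced to 0.46× activity: 0.45 × 0.46 = 0.207.
CYP2C19 (15%) and the residual 40% are unaffected.
Relative clearance = 0.207 + 0.15 + 0.4 = 0.757.
Systemic exposure is inversely proportional to clearance, so the fold-change is 1 / 0.757 = 1.3.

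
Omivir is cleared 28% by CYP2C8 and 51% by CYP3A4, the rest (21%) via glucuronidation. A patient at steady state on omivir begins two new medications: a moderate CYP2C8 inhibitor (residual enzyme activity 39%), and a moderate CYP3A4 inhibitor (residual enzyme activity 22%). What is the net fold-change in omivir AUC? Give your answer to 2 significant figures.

The CYP2C8 pathway (28% of clearance) drops to 0.39× activity: 0.28 × 0.39 = 0.1092.
The CYP3A4 pathway (51% of clearance) is reduced to 0.22× activity: 0.51 × 0.22 = 0.1122.
Non-CYP routes (21%) are unchanged.
CL_new/CL_old = 0.1092 + 0.1122 + 0.21 = 0.4314.
AUC ∝ 1/CL: fold-change = 1 / 0.4314 = 2.3.

2.3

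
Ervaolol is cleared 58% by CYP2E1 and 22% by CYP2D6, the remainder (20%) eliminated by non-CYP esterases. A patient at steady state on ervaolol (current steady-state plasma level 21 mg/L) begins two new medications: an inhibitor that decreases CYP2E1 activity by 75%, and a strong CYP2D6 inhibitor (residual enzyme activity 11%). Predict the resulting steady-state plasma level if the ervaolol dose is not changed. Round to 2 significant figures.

The CYP2E1 pathway (58% of clearance) drops to 0.25× activity: 0.58 × 0.25 = 0.145.
The CYP2D6 pathway (22% of clearance) drops to 0.11× activity: 0.22 × 0.11 = 0.0242.
Non-CYP routes (20%) are unchanged.
New clearance relative to baseline: 0.145 + 0.0242 + 0.2 = 0.3692.
New steady-state plasma level = 21 / 0.3692 = 57 mg/L (concentration scales inversely with clearance).

57 mg/L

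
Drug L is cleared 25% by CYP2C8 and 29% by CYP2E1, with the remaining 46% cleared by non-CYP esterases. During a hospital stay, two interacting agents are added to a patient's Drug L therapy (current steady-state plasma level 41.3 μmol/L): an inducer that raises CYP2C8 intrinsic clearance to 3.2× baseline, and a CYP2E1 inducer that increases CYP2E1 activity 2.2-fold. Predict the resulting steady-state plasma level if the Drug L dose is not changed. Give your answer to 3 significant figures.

21.8 μmol/L

CYP2C8: 0.25 × 3.2 = 0.8
CYP2E1: 0.29 × 2.2 = 0.638
Other: 0.46 (unchanged)
New clearance relative to baseline: 0.8 + 0.638 + 0.46 = 1.898.
Dividing the baseline by the relative clearance: 41.3 / 1.898 = 21.8 μmol/L.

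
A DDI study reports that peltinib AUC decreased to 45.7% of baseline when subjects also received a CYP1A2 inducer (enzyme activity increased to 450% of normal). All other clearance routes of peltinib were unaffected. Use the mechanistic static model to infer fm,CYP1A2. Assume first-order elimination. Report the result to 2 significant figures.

0.34

CL'/CL = 1 / 0.457 = 2.188
4.5·fm + (1 − fm) = 2.188
fm = (2.188 − 1) / (4.5 − 1) = 0.34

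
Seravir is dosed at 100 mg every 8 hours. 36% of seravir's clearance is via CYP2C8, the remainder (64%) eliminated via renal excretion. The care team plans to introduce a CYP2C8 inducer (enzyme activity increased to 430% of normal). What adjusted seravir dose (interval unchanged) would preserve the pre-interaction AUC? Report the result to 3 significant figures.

219 mg

The CYP2C8 pathway (36% of clearance) increases to 4.3× activity: 0.36 × 4.3 = 1.548.
The remaining 64% of clearance is unaffected.
New clearance relative to baseline: 1.548 + 0.64 = 2.188.
Css,avg = (dose rate)/CL, so holding Css fixed requires dose ∝ CL: 100 × 2.188 = 219 mg.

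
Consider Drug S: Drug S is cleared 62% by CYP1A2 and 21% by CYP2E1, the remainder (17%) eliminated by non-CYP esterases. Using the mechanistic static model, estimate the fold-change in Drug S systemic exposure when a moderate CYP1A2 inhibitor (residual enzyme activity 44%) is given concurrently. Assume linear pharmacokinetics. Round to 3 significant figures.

CYP1A2: 0.62 × 0.44 = 0.2728
CYP2E1: 0.21 (unchanged)
Other: 0.17 (unchanged)
Relative clearance = 0.2728 + 0.21 + 0.17 = 0.6528.
Systemic exposure is inversely proportional to clearance, so the fold-change is 1 / 0.6528 = 1.53.

1.53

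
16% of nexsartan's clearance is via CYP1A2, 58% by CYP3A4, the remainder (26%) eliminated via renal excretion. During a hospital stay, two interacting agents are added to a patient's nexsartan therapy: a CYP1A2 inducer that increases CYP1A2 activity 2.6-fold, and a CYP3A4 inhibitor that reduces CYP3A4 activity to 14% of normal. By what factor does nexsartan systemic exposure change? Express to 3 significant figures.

The CYP1A2 pathway (16% of clearance) increases to 2.6× activity: 0.16 × 2.6 = 0.416.
The CYP3A4 pathway (58% of clearance) is reduced to 0.14× activity: 0.58 × 0.14 = 0.0812.
Non-CYP routes (26%) are unchanged.
CL_new/CL_old = 0.416 + 0.0812 + 0.26 = 0.7572.
Net systemic exposure ratio = 1 / 0.7572 = 1.32.

1.32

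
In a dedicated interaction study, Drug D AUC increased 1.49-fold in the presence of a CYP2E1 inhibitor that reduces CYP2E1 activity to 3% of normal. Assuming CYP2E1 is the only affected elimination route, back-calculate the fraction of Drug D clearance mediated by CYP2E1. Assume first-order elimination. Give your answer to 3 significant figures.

0.339

CL'/CL = 1 / 1.49 = 0.6711
0.03·fm + (1 − fm) = 0.6711
fm = (0.6711 − 1) / (0.03 − 1) = 0.339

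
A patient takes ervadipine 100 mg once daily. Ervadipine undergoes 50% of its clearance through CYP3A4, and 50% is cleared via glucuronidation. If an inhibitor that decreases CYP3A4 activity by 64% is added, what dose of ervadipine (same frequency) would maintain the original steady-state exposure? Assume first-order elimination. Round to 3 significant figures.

The CYP3A4 pathway (50% of clearance) falls to 0.36× activity: 0.5 × 0.36 = 0.18.
Non-CYP routes (50%) are unchanged.
Relative clearance = 0.18 + 0.5 = 0.68.
To maintain the same steady-state level, dose must scale with clearance: new dose = 100 × 0.68 = 68.0 mg.

68.0 mg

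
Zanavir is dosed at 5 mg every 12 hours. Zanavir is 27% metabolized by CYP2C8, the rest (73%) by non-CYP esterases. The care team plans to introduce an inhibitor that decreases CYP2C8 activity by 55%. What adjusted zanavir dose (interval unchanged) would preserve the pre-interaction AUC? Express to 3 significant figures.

4.26 mg

CYP2C8: 0.27 × 0.45 = 0.1215
Other: 0.73 (unchanged)
CL_new/CL_old = 0.1215 + 0.73 = 0.8515.
To maintain the same steady-state level, dose must scale with clearance: new dose = 5 × 0.8515 = 4.26 mg.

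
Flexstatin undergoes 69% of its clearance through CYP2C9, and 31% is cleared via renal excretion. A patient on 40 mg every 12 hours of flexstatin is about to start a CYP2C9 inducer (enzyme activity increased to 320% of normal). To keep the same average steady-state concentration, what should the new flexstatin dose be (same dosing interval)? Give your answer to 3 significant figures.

CYP2C9: 0.69 × 3.2 = 2.208
Other: 0.31 (unchanged)
CL_new/CL_old = 2.208 + 0.31 = 2.518.
To maintain the same steady-state level, dose must scale with clearance: new dose = 40 × 2.518 = 101 mg.

101 mg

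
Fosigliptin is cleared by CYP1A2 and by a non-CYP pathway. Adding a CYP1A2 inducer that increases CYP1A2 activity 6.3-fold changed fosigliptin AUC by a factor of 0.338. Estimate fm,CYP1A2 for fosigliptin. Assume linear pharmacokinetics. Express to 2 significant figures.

CL'/CL = 1 / 0.338 = 2.959
6.3·fm + (1 − fm) = 2.959
fm = (2.959 − 1) / (6.3 − 1) = 0.37

0.37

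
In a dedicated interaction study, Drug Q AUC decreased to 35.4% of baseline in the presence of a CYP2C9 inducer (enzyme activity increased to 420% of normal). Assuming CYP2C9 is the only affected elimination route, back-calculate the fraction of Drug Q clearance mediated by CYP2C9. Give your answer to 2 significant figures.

CL'/CL = 1 / 0.354 = 2.825
4.2·fm + (1 − fm) = 2.825
fm = (2.825 − 1) / (4.2 − 1) = 0.57

0.57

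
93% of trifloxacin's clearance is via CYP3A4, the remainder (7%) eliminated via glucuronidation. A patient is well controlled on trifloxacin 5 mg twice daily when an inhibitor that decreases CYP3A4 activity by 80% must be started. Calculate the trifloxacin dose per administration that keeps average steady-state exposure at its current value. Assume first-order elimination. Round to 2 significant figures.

1.3 mg

CYP3A4: 0.93 × 0.2 = 0.186
Other: 0.07 (unchanged)
New clearance relative to baseline: 0.186 + 0.07 = 0.256.
Exposure is unchanged when dose changes in proportion to clearance. New dose = 5 mg × 0.256 = 1.3 mg.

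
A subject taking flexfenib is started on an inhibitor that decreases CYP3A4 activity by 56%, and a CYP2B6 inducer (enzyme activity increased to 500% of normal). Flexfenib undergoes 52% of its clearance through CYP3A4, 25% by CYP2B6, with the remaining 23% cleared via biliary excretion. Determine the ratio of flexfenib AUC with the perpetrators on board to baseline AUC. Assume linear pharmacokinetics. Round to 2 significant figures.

0.59

The CYP3A4 pathway (52% of clearance) is reduced to 0.44× activity: 0.52 × 0.44 = 0.2288.
The CYP2B6 pathway (25% of clearance) is boosted to 5× activity: 0.25 × 5 = 1.25.
The remaining 23% of clearance is unaffected.
New clearance relative to baseline: 0.2288 + 1.25 + 0.23 = 1.7088.
Because AUC varies inversely with clearance, the combined effect is 1 / 1.7088 = 0.59.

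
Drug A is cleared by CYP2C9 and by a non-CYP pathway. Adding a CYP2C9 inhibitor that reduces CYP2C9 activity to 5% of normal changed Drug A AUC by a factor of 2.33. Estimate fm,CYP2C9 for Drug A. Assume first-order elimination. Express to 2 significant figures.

Write x for the fraction cleared via CYP2C9. The observed AUC change means clearance fell to 1/2.33 = 0.4292 of baseline.
Only the CYP2C9 route changed, so 0.4292 = x·0.05 + (1 − x), giving x = 0.60.

0.60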